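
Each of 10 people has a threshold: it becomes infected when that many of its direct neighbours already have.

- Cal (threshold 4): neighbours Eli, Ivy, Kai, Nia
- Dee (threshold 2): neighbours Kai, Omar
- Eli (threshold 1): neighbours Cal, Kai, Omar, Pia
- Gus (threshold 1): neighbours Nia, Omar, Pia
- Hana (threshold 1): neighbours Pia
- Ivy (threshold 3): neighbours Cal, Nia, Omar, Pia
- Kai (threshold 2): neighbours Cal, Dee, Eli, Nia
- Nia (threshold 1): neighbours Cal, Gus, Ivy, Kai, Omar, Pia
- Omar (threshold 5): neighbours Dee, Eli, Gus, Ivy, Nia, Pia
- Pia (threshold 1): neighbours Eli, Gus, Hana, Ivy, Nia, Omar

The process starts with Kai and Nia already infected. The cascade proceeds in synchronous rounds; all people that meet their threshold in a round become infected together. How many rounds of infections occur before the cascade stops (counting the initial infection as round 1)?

3

Round 1 — Kai, Nia become infected (initial).
Round 2 — checking thresholds:
  Cal: 2 of 4 neighbours < 4, holds.
  Dee: 1 of 2 neighbours < 2, holds.
  Eli: 1 of 4 neighbours ≥ 1, becomes infected.
  Gus: 1 of 3 neighbours ≥ 1, becomes infected.
  Ivy: 1 of 4 neighbours < 3, holds.
  Omar: 1 of 6 neighbours < 5, holds.
  Pia: 1 of 6 neighbours ≥ 1, becomes infected.
Round 3 — checking thresholds:
  Cal: 3 of 4 neighbours < 4, holds.
  Dee: 1 of 2 neighbours < 2, holds.
  Hana: 1 of 1 neighbours ≥ 1, becomes infected.
  Ivy: 2 of 4 neighbours < 3, holds.
  Omar: 4 of 6 neighbours < 5, holds.
Round 4 — no new infections; cascade stops.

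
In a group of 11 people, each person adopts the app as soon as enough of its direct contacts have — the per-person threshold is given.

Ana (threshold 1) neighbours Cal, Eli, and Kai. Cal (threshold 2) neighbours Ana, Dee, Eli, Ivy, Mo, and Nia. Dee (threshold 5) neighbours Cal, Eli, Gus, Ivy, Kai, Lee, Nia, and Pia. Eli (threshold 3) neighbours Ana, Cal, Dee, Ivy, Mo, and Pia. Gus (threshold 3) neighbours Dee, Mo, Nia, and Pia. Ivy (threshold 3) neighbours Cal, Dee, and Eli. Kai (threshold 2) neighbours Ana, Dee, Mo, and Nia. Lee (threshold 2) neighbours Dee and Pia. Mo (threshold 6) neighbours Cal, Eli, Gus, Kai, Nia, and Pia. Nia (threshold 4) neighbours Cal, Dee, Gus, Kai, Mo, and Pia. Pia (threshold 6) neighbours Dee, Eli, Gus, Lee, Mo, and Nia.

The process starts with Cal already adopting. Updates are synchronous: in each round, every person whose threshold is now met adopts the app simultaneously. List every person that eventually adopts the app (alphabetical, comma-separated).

Round 1 — Cal adopts the app (initial).
Round 2 — checking thresholds:
  Ana: 1 of 3 neighbours ≥ 1, adopts the app.
  Dee: 1 of 8 neighbours < 5, holds.
  Eli: 1 of 6 neighbours < 3, holds.
  Ivy: 1 of 3 neighbours < 3, holds.
  Mo: 1 of 6 neighbours < 6, holds.
  Nia: 1 of 6 neighbours < 4, holds.
Round 3 — no new adoptions; cascade stops.

Ana, Cal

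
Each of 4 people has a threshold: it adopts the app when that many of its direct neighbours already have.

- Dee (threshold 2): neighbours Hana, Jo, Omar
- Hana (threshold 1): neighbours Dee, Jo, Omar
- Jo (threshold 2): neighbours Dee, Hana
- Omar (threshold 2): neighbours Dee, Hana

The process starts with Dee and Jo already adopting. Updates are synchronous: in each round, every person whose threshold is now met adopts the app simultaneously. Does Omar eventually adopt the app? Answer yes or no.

Round 1 — Dee, Jo adopt the app (initial).
Round 2 — checking thresholds:
  Hana: 2 of 3 neighbours ≥ 1, adopts the app.
  Omar: 1 of 2 neighbours < 2, below threshold.
Round 3 — checking thresholds:
  Omar: 2 of 2 neighbours ≥ 2, adopts the app.
Round 4 — no new adoptions; cascade stops.

yes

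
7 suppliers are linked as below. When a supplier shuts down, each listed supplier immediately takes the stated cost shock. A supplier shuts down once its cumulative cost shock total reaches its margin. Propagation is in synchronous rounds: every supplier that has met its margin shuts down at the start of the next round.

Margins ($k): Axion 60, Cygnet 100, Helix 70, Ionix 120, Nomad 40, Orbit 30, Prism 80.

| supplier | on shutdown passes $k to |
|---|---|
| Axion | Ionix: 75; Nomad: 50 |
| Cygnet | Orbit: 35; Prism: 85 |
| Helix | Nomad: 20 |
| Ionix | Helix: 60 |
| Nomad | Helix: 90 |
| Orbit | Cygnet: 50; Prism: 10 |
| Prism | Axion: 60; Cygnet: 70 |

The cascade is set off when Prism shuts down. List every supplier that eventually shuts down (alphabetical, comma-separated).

Axion, Helix, Nomad, Prism

Round 1 — Prism shuts down (initial).
  Axion: +60 → 60 ≥ 60
  Cygnet: +70 → 70 < 100
Round 2 — Axion shuts down.
  Ionix: +75 → 75 < 120
  Nomad: +50 → 50 ≥ 40
Round 3 — Nomad shuts down.
  Helix: +90 → 90 ≥ 70
Round 4 — Helix shuts down.
No further shutdowns.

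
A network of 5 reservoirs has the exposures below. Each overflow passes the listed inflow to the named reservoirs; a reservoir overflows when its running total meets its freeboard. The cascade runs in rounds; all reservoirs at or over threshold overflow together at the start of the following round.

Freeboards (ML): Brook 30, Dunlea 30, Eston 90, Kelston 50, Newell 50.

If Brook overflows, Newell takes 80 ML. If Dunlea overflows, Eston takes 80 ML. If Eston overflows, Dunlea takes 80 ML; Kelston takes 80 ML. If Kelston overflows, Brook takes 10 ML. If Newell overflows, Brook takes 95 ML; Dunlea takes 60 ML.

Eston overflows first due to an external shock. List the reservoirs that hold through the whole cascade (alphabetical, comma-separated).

Round 1 — Eston overflows (initial).
  Dunlea: +80 → 80 ≥ 30
  Kelston: +80 → 80 ≥ 50
Round 2 — Dunlea, Kelston overflow.
  Brook: +10 → 10 < 30
No further overflows.

Brook, Newell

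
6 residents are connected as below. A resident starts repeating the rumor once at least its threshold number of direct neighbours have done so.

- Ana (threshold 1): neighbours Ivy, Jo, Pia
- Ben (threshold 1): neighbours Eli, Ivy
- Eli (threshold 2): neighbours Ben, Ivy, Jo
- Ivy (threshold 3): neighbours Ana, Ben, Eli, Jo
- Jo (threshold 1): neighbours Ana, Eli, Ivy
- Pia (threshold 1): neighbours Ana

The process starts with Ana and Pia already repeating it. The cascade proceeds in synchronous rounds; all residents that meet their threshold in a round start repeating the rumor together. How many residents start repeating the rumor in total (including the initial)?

3

Round 1 — Ana, Pia start repeating the rumor (initial).
Round 2 — checking thresholds:
  Ivy: 1 of 4 neighbours < 3, below threshold.
  Jo: 1 of 3 neighbours ≥ 1, starts repeating the rumor.
Round 3 — no new spreads; cascade stops.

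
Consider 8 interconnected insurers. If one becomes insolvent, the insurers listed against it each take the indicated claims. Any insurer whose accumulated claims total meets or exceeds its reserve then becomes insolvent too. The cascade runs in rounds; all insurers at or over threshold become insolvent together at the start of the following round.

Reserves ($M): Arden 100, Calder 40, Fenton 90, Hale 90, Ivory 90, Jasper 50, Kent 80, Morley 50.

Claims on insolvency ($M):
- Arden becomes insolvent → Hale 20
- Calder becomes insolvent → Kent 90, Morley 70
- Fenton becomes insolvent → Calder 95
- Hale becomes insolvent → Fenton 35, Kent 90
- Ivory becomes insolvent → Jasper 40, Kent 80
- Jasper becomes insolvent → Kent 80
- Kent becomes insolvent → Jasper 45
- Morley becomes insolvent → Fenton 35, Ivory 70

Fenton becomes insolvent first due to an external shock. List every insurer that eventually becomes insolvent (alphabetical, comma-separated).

Calder, Fenton, Kent, Morley

Round 1 — Fenton becomes insolvent (initial).
  Calder: +95 → 95 ≥ 40
Round 2 — Calder becomes insolvent.
  Kent: +90 → 90 ≥ 80
  Morley: +70 → 70 ≥ 50
Round 3 — Kent, Morley become insolvent.
  Ivory: +70 → 70 < 90
  Jasper: +45 → 45 < 50
No further insolvencies.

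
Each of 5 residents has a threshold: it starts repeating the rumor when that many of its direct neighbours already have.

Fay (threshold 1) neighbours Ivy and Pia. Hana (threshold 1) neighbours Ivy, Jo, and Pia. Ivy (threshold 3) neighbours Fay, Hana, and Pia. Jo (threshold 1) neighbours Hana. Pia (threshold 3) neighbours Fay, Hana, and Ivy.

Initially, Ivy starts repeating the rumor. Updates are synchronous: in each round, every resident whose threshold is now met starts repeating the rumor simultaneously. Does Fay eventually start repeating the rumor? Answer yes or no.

yes

Round 1 — Ivy starts repeating the rumor (initial).
Round 2 — checking thresholds:
  Fay: 1 of 2 neighbours ≥ 1, starts repeating the rumor.
  Hana: 1 of 3 neighbours ≥ 1, starts repeating the rumor.
  Pia: 1 of 3 neighbours < 3, below threshold.
Round 3 — checking thresholds:
  Jo: 1 of 1 neighbours ≥ 1, starts repeating the rumor.
  Pia: 3 of 3 neighbours ≥ 3, starts repeating the rumor.
Round 4 — no new spreads; cascade stops.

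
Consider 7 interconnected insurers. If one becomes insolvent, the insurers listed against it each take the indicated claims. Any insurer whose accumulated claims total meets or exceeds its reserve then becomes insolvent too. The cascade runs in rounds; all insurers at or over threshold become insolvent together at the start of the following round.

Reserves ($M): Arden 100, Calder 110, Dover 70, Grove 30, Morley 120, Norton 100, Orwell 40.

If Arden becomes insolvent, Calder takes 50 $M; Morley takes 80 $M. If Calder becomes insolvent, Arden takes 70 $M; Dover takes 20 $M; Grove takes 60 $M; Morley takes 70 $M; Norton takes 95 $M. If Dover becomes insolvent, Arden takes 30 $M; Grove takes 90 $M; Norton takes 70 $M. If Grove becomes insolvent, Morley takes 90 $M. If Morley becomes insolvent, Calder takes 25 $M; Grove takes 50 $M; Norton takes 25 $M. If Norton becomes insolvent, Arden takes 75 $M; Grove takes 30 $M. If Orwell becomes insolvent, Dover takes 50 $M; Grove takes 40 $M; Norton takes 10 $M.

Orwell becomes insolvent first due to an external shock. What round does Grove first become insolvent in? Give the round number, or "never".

2

Round 1 — Orwell becomes insolvent (initial).
  Dover: +50 → 50 < 70
  Grove: +40 → 40 ≥ 30
  Norton: +10 → 10 < 100
Round 2 — Grove becomes insolvent.
  Morley: +90 → 90 < 120
No further insolvencies.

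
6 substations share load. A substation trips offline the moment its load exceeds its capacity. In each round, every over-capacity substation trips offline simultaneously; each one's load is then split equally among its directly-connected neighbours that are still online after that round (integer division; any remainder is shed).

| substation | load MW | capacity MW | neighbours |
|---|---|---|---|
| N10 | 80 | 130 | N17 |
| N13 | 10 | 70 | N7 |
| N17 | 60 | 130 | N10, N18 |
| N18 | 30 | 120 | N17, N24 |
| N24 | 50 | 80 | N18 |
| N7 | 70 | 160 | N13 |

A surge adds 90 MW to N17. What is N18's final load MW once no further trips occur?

105

Round 1 — N17 at 150 > 130. N17 trips offline.
  N17 sheds 150 MW to N10, N18: 75 each.
    N10: 80+75 = 155 > 130
    N18: 30+75 = 105 ≤ 120
Round 2 — N10 trips offline.
  N10 sheds 155 MW: no online neighbours, lost.
No further trips.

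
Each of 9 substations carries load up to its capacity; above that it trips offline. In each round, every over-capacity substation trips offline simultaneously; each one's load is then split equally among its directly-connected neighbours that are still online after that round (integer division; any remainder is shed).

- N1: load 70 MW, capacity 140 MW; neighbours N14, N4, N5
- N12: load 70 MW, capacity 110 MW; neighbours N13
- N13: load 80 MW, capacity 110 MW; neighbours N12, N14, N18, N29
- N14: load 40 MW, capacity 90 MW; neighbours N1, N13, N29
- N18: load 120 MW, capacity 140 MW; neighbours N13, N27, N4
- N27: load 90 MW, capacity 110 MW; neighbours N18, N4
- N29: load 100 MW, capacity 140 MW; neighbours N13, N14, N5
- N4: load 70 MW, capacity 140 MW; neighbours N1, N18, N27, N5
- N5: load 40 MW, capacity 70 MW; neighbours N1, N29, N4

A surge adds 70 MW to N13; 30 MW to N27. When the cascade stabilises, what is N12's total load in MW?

Round 1 — N13 at 150 > 110; N27 at 120 > 110. N13, N27 trip offline.
  N13 sheds 150 MW to N12, N14, N18, N29: 37 each (2 lost).
    N12: 70+37 = 107 ≤ 110
    N14: 40+37 = 77 ≤ 90
    N18: 120+37 = 157 > 140
    N29: 100+37 = 137 ≤ 140
  N27 sheds 120 MW to N18, N4: 60 each.
    N18: 157+60 = 217 > 140
    N4: 70+60 = 130 ≤ 140
Round 2 — N18 trips offline.
  N18 sheds 217 MW to N4: 217 each.
    N4: 130+217 = 347 > 140
Round 3 — N4 trips offline.
  N4 sheds 347 MW to N1, N5: 173 each (1 lost).
    N1: 70+173 = 243 > 140
    N5: 40+173 = 213 > 70
Round 4 — N1, N5 trip offline.
  N1 sheds 243 MW to N14: 243 each.
    N14: 77+243 = 320 > 90
  N5 sheds 213 MW to N29: 213 each.
    N29: 137+213 = 350 > 140
Round 5 — N14, N29 trip offline.
  N14 sheds 320 MW: no online neighbours, lost.
  N29 sheds 350 MW: no online neighbours, lost.
No further trips.

107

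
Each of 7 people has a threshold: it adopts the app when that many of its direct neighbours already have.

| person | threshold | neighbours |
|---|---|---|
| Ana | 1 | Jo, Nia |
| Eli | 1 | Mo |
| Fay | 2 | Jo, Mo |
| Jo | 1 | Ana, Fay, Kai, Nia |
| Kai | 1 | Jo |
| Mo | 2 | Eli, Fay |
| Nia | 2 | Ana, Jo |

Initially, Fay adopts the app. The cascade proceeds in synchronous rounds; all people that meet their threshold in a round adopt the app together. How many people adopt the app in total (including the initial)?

Round 1 — Fay adopts the app (initial).
Round 2 — checking thresholds:
  Jo: 1 of 4 neighbours ≥ 1, adopts the app.
  Mo: 1 of 2 neighbours < 2, below threshold.
Round 3 — checking thresholds:
  Ana: 1 of 2 neighbours ≥ 1, adopts the app.
  Kai: 1 of 1 neighbours ≥ 1, adopts the app.
  Mo: 1 of 2 neighbours < 2, below threshold.
  Nia: 1 of 2 neighbours < 2, below threshold.
Round 4 — checking thresholds:
  Mo: 1 of 2 neighbours < 2, below threshold.
  Nia: 2 of 2 neighbours ≥ 2, adopts the app.
Round 5 — no new adoptions; cascade stops.

5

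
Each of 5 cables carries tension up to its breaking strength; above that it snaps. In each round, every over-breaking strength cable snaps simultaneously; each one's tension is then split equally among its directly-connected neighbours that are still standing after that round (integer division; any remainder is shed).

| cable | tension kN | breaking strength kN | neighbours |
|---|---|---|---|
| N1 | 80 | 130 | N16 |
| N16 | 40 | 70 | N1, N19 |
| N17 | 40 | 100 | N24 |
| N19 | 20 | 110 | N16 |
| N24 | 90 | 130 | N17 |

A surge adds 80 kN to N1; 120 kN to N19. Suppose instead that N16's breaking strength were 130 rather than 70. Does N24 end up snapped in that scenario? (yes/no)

With N16's breaking strength at 130:
Round 1 — N1 at 160 > 130; N19 at 140 > 110. N1, N19 snap.
  N1 sheds 160 kN to N16: 160 each.
    N16: 40+160 = 200 > 130
  N19 sheds 140 kN to N16: 140 each.
    N16: 200+140 = 340 > 130
Round 2 — N16 snaps.
  N16 sheds 340 kN: no online neighbours, lost.
No further breaks.

no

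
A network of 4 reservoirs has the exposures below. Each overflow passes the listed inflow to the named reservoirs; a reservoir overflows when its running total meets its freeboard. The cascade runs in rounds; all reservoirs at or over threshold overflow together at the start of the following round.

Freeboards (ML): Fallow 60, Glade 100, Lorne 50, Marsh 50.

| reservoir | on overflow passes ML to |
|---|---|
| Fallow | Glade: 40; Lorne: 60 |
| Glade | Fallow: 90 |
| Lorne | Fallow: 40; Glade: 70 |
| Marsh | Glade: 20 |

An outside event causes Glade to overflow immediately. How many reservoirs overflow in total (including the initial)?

3

Round 1 — Glade overflows (initial).
  Fallow: +90 → 90 ≥ 60
Round 2 — Fallow overflows.
  Lorne: +60 → 60 ≥ 50
Round 3 — Lorne overflows.
No further overflows.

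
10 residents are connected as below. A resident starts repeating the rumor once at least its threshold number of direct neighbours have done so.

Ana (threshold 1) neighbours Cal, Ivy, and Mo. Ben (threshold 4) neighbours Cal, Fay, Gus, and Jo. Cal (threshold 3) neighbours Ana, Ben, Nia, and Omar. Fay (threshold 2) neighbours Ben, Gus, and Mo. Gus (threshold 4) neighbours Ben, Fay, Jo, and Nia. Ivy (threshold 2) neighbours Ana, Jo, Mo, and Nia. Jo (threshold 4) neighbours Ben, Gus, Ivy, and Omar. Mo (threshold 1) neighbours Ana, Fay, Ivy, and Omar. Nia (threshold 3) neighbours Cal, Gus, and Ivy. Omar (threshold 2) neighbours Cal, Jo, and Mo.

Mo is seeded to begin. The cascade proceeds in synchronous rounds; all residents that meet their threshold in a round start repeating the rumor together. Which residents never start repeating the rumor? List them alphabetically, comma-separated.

Round 1 — Mo starts repeating the rumor (initial).
Round 2 — checking thresholds:
  Ana: 1 of 3 neighbours ≥ 1, starts repeating the rumor.
  Fay: 1 of 3 neighbours < 2, below threshold.
  Ivy: 1 of 4 neighbours < 2, below threshold.
  Omar: 1 of 3 neighbours < 2, below threshold.
Round 3 — checking thresholds:
  Cal: 1 of 4 neighbours < 3, below threshold.
  Fay: 1 of 3 neighbours < 2, below threshold.
  Ivy: 2 of 4 neighbours ≥ 2, starts repeating the rumor.
  Omar: 1 of 3 neighbours < 2, below threshold.
Round 4 — no new spreads; cascade stops.

Ben, Cal, Fay, Gus, Jo, Nia, Omar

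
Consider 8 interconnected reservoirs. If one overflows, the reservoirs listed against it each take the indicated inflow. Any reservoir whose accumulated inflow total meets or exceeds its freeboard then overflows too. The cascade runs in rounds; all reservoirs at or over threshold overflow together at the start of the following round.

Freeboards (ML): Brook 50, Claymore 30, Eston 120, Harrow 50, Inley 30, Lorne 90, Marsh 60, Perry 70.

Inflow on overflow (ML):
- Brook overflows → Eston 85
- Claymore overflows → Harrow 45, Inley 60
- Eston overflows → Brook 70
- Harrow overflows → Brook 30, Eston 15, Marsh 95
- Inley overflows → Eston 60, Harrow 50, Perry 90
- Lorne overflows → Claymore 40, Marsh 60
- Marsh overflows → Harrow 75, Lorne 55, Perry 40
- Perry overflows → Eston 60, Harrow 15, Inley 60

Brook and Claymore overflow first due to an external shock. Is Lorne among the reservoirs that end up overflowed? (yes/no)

Round 1 — Brook, Claymore overflow (initial).
  Eston: +85 → 85 < 120
  Harrow: +45 → 45 < 50
  Inley: +60 → 60 ≥ 30
Round 2 — Inley overflows.
  Eston: +60 → 145 ≥ 120
  Harrow: +50 → 95 ≥ 50
  Perry: +90 → 90 ≥ 70
Round 3 — Eston, Harrow, Perry overflow.
  Marsh: +95 → 95 ≥ 60
Round 4 — Marsh overflows.
  Lorne: +55 → 55 < 90
No further overflows.

no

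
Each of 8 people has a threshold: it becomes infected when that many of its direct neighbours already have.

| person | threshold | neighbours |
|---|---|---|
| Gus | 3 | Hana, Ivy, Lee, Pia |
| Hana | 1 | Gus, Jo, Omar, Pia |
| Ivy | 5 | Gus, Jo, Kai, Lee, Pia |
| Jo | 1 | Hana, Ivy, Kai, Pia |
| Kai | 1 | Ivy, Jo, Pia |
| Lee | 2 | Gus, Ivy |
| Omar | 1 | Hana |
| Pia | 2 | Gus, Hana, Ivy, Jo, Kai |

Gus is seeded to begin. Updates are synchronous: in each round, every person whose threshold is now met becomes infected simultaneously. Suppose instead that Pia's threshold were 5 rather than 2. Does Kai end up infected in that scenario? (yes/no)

yes

With Pia's threshold at 5:
Round 1 — Gus becomes infected (initial).
Round 2 — checking thresholds:
  Hana: 1 of 4 neighbours ≥ 1, becomes infected.
  Ivy: 1 of 5 neighbours < 5, below threshold.
  Lee: 1 of 2 neighbours < 2, below threshold.
  Pia: 1 of 5 neighbours < 5, below threshold.
Round 3 — checking thresholds:
  Ivy: 1 of 5 neighbours < 5, below threshold.
  Jo: 1 of 4 neighbours ≥ 1, becomes infected.
  Lee: 1 of 2 neighbours < 2, below threshold.
  Omar: 1 of 1 neighbours ≥ 1, becomes infected.
  Pia: 2 of 5 neighbours < 5, below threshold.
Round 4 — checking thresholds:
  Ivy: 2 of 5 neighbours < 5, below threshold.
  Kai: 1 of 3 neighbours ≥ 1, becomes infected.
  Lee: 1 of 2 neighbours < 2, below threshold.
  Pia: 3 of 5 neighbours < 5, below threshold.
Round 5 — no new infections; cascade stops.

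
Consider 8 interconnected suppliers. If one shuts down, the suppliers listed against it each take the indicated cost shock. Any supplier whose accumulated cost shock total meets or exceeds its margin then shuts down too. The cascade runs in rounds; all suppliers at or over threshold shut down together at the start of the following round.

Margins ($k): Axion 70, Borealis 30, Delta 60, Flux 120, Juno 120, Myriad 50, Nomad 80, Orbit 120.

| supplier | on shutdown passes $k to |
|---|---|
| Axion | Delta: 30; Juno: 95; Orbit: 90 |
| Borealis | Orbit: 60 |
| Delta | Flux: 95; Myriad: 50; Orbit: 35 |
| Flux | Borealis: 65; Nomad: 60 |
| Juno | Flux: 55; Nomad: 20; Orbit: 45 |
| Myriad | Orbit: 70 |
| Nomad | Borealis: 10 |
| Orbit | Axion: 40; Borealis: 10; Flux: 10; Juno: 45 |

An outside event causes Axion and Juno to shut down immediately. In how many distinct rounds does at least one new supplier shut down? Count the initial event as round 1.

2

Round 1 — Axion, Juno shut down (initial).
  Delta: +30 → 30 < 60
  Flux: +55 → 55 < 120
  Nomad: +20 → 20 < 80
  Orbit: +90+45 → 135 ≥ 120
Round 2 — Orbit shuts down.
  Borealis: +10 → 10 < 30
  Flux: +10 → 65 < 120
No further shutdowns.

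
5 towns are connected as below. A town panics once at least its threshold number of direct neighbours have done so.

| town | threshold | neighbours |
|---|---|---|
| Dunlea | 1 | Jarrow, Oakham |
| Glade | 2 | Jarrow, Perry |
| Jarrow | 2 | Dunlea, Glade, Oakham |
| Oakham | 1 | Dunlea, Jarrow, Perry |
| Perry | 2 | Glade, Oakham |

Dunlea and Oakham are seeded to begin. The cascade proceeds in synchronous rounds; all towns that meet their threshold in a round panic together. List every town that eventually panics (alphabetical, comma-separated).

Round 1 — Dunlea, Oakham panic (initial).
Round 2 — checking thresholds:
  Jarrow: 2 of 3 neighbours ≥ 2, panics.
  Perry: 1 of 2 neighbours < 2, holds.
Round 3 — no new panics; cascade stops.

Dunlea, Jarrow, Oakham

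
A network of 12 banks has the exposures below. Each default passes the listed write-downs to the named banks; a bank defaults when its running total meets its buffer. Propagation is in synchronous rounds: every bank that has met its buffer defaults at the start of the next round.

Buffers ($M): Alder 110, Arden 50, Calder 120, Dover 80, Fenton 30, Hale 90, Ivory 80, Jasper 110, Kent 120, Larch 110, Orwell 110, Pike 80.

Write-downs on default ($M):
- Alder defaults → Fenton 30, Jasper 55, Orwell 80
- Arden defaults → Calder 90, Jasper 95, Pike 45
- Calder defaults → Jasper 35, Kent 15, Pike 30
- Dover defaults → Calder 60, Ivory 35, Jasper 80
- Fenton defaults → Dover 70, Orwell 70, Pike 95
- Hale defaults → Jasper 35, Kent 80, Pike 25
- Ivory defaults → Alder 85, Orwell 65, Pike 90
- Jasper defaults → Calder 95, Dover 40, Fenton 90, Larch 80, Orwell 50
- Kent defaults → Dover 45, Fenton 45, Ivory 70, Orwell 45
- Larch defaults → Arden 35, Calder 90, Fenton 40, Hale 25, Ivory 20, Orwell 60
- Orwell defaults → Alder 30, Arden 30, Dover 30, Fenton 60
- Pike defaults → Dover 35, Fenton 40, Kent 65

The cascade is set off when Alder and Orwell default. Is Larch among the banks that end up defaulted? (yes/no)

Round 1 — Alder, Orwell default (initial).
  Arden: +30 → 30 < 50
  Dover: +30 → 30 < 80
  Fenton: +30+60 → 90 ≥ 30
  Jasper: +55 → 55 < 110
Round 2 — Fenton defaults.
  Dover: +70 → 100 ≥ 80
  Pike: +95 → 95 ≥ 80
Round 3 — Dover, Pike default.
  Calder: +60 → 60 < 120
  Ivory: +35 → 35 < 80
  Jasper: +80 → 135 ≥ 110
  Kent: +65 → 65 < 120
Round 4 — Jasper defaults.
  Calder: +95 → 155 ≥ 120
  Larch: +80 → 80 < 110
Round 5 — Calder defaults.
  Kent: +15 → 80 < 120
No further defaults.

no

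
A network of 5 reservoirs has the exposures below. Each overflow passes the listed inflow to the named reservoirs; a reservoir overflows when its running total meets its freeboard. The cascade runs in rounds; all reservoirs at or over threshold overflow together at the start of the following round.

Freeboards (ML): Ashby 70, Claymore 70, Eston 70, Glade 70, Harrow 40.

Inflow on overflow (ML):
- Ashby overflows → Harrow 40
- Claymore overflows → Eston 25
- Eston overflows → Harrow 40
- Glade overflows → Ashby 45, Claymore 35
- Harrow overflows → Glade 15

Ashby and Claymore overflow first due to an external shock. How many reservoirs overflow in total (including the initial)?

Round 1 — Ashby, Claymore overflow (initial).
  Eston: +25 → 25 < 70
  Harrow: +40 → 40 ≥ 40
Round 2 — Harrow overflows.
  Glade: +15 → 15 < 70
No further overflows.

3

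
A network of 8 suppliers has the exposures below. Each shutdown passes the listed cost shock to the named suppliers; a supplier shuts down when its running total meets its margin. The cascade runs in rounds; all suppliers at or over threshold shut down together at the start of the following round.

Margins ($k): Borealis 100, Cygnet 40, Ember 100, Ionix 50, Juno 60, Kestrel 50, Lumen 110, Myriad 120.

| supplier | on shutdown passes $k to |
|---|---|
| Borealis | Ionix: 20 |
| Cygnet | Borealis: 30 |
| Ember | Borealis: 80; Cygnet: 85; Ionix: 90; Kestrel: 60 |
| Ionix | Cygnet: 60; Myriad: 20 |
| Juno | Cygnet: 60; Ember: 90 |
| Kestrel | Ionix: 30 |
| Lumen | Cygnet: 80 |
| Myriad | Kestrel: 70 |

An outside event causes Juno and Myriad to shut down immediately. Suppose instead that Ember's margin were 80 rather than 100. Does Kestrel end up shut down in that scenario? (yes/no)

With Ember's margin at 80:
Round 1 — Juno, Myriad shut down (initial).
  Cygnet: +60 → 60 ≥ 40
  Ember: +90 → 90 ≥ 80
  Kestrel: +70 → 70 ≥ 50
Round 2 — Cygnet, Ember, Kestrel shut down.
  Borealis: +30+80 → 110 ≥ 100
  Ionix: +90+30 → 120 ≥ 50
Round 3 — Borealis, Ionix shut down.
No further shutdowns.

yes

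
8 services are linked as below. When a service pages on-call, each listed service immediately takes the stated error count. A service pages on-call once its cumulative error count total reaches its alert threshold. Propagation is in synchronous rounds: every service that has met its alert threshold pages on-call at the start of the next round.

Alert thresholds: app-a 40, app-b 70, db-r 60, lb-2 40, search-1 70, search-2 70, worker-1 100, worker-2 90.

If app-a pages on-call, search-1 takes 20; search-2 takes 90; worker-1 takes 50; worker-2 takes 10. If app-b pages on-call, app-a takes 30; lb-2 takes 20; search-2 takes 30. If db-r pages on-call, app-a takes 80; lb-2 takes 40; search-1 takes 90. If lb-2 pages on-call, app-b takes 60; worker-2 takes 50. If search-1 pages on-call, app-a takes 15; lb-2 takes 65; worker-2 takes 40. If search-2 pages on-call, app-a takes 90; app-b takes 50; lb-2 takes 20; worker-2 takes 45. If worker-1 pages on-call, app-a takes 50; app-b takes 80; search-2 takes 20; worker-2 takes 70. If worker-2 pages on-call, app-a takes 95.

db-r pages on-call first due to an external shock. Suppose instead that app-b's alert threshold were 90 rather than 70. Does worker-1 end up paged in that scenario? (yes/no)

no

With app-b's alert threshold at 90:
Round 1 — db-r pages on-call (initial).
  app-a: +80 → 80 ≥ 40
  lb-2: +40 → 40 ≥ 40
  search-1: +90 → 90 ≥ 70
Round 2 — app-a, lb-2, search-1 page on-call.
  app-b: +60 → 60 < 90
  search-2: +90 → 90 ≥ 70
  worker-1: +50 → 50 < 100
  worker-2: +10+50+40 → 100 ≥ 90
Round 3 — search-2, worker-2 page on-call.
  app-b: +50 → 110 ≥ 90
Round 4 — app-b pages on-call.
No further pages.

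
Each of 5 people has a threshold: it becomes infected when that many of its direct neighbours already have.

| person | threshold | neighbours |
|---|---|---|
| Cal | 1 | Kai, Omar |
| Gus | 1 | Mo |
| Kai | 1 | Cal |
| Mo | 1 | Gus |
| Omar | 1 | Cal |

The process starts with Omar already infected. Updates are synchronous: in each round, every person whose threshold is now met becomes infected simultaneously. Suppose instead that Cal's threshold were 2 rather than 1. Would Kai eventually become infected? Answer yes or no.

With Cal's threshold at 2:
Round 1 — Omar becomes infected (initial).
Round 2 — no new infections; cascade stops.

no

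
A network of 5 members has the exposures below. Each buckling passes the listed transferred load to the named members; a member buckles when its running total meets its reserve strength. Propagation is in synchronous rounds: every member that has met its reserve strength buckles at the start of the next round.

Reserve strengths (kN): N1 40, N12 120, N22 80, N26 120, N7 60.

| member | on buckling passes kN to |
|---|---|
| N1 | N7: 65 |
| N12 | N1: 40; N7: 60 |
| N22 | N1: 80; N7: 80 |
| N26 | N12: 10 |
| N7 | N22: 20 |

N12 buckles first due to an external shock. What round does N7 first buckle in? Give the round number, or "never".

Round 1 — N12 buckles (initial).
  N1: +40 → 40 ≥ 40
  N7: +60 → 60 ≥ 60
Round 2 — N1, N7 buckle.
  N22: +20 → 20 < 80
No further bucklings.

2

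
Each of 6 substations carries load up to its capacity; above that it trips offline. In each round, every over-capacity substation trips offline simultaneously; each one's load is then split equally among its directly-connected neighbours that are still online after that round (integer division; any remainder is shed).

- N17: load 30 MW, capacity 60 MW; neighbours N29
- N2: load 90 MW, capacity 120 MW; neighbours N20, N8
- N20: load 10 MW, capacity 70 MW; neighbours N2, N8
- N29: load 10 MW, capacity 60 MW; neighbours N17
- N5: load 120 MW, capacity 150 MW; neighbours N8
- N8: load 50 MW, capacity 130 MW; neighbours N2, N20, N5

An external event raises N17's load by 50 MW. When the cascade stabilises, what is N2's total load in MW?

90

Round 1 — N17 at 80 > 60. N17 trips offline.
  N17 sheds 80 MW to N29: 80 each.
    N29: 10+80 = 90 > 60
Round 2 — N29 trips offline.
  N29 sheds 90 MW: no online neighbours, lost.
No further trips.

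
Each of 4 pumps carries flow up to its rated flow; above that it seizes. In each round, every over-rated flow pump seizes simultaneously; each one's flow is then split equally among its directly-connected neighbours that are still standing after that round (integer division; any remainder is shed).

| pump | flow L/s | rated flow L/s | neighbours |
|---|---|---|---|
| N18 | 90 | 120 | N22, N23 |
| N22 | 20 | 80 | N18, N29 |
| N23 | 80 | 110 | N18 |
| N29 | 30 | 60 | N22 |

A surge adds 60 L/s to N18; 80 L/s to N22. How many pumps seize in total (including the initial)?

Round 1 — N18 at 150 > 120; N22 at 100 > 80. N18, N22 seize.
  N18 sheds 150 L/s to N23: 150 each.
    N23: 80+150 = 230 > 110
  N22 sheds 100 L/s to N29: 100 each.
    N29: 30+100 = 130 > 60
Round 2 — N23, N29 seize.
  N23 sheds 230 L/s: no online neighbours, lost.
  N29 sheds 130 L/s: no online neighbours, lost.
No further seizures.

4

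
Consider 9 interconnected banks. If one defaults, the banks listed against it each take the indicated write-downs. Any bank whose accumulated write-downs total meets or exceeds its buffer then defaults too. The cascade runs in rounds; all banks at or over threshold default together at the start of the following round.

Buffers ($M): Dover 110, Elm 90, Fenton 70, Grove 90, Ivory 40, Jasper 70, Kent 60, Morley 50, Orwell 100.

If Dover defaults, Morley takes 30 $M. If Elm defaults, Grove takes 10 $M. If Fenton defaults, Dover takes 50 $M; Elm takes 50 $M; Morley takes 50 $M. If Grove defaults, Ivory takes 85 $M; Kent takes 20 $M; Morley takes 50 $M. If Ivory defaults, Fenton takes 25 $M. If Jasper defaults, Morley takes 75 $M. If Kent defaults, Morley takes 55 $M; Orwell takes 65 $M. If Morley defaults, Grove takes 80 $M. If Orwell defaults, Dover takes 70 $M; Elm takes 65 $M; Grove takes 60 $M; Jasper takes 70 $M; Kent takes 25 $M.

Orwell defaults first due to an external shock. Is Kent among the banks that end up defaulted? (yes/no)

Round 1 — Orwell defaults (initial).
  Dover: +70 → 70 < 110
  Elm: +65 → 65 < 90
  Grove: +60 → 60 < 90
  Jasper: +70 → 70 ≥ 70
  Kent: +25 → 25 < 60
Round 2 — Jasper defaults.
  Morley: +75 → 75 ≥ 50
Round 3 — Morley defaults.
  Grove: +80 → 140 ≥ 90
Round 4 — Grove defaults.
  Ivory: +85 → 85 ≥ 40
  Kent: +20 → 45 < 60
Round 5 — Ivory defaults.
  Fenton: +25 → 25 < 70
No further defaults.

no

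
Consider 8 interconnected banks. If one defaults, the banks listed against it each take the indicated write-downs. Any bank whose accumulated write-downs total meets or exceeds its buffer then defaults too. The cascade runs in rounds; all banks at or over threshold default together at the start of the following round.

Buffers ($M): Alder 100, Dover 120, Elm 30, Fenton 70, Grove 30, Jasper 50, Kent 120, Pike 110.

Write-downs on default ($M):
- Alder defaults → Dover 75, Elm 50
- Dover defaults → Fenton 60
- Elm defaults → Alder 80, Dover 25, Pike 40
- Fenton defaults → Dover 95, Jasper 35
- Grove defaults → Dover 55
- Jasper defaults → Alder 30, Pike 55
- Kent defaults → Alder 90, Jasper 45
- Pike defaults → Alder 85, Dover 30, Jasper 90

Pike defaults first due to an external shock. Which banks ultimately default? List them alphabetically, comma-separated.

Alder, Dover, Elm, Jasper, Pike

Round 1 — Pike defaults (initial).
  Alder: +85 → 85 < 100
  Dover: +30 → 30 < 120
  Jasper: +90 → 90 ≥ 50
Round 2 — Jasper defaults.
  Alder: +30 → 115 ≥ 100
Round 3 — Alder defaults.
  Dover: +75 → 105 < 120
  Elm: +50 → 50 ≥ 30
Round 4 — Elm defaults.
  Dover: +25 → 130 ≥ 120
Round 5 — Dover defaults.
  Fenton: +60 → 60 < 70
No further defaults.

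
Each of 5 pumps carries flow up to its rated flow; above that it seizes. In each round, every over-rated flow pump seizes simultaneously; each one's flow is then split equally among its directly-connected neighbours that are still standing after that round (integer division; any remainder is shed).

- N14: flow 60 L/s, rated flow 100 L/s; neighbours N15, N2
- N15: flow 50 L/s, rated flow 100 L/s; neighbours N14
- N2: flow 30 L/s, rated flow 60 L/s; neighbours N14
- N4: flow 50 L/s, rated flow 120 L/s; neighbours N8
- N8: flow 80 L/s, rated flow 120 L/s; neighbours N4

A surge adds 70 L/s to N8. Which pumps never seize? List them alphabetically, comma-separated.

N14, N15, N2

Round 1 — N8 at 150 > 120. N8 seizes.
  N8 sheds 150 L/s to N4: 150 each.
    N4: 50+150 = 200 > 120
Round 2 — N4 seizes.
  N4 sheds 200 L/s: no online neighbours, lost.
No further seizures.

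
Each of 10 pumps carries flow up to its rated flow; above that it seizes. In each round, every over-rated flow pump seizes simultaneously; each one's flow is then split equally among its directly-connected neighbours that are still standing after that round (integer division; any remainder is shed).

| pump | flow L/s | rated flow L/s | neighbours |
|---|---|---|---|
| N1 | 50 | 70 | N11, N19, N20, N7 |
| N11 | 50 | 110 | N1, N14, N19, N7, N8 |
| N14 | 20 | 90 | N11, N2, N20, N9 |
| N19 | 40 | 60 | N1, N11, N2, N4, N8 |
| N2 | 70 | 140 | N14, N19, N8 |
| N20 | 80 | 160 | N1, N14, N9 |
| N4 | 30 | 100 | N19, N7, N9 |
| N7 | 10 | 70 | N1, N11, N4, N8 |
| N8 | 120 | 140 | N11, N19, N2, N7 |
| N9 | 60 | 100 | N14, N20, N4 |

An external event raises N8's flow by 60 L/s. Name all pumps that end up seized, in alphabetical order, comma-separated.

Round 1 — N8 at 180 > 140. N8 seizes.
  N8 sheds 180 L/s to N11, N19, N2, N7: 45 each.
    N11: 50+45 = 95 ≤ 110
    N19: 40+45 = 85 > 60
    N2: 70+45 = 115 ≤ 140
    N7: 10+45 = 55 ≤ 70
Round 2 — N19 seizes.
  N19 sheds 85 L/s to N1, N11, N2, N4: 21 each (1 lost).
    N1: 50+21 = 71 > 70
    N11: 95+21 = 116 > 110
    N2: 115+21 = 136 ≤ 140
    N4: 30+21 = 51 ≤ 100
Round 3 — N1, N11 seize.
  N1 sheds 71 L/s to N20, N7: 35 each (1 lost).
    N20: 80+35 = 115 ≤ 160
    N7: 55+35 = 90 > 70
  N11 sheds 116 L/s to N14, N7: 58 each.
    N14: 20+58 = 78 ≤ 90
    N7: 90+58 = 148 > 70
Round 4 — N7 seizes.
  N7 sheds 148 L/s to N4: 148 each.
    N4: 51+148 = 199 > 100
Round 5 — N4 seizes.
  N4 sheds 199 L/s to N9: 199 each.
    N9: 60+199 = 259 > 100
Round 6 — N9 seizes.
  N9 sheds 259 L/s to N14, N20: 129 each (1 lost).
    N14: 78+129 = 207 > 90
    N20: 115+129 = 244 > 160
Round 7 — N14, N20 seize.
  N14 sheds 207 L/s to N2: 207 each.
    N2: 136+207 = 343 > 140
  N20 sheds 244 L/s: no online neighbours, lost.
Round 8 — N2 seizes.
  N2 sheds 343 L/s: no online neighbours, lost.
No further seizures.

N1, N11, N14, N19, N2, N20, N4, N7, N8, N9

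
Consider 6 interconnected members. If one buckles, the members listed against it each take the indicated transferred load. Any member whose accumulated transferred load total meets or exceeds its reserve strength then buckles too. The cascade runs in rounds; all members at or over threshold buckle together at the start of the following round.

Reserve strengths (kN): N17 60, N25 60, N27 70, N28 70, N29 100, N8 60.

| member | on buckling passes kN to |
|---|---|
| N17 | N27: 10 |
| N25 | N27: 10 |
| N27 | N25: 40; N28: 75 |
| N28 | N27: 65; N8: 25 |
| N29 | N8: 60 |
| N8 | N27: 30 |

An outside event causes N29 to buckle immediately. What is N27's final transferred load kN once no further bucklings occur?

30

Round 1 — N29 buckles (initial).
  N8: +60 → 60 ≥ 60
Round 2 — N8 buckles.
  N27: +30 → 30 < 70
No further bucklings.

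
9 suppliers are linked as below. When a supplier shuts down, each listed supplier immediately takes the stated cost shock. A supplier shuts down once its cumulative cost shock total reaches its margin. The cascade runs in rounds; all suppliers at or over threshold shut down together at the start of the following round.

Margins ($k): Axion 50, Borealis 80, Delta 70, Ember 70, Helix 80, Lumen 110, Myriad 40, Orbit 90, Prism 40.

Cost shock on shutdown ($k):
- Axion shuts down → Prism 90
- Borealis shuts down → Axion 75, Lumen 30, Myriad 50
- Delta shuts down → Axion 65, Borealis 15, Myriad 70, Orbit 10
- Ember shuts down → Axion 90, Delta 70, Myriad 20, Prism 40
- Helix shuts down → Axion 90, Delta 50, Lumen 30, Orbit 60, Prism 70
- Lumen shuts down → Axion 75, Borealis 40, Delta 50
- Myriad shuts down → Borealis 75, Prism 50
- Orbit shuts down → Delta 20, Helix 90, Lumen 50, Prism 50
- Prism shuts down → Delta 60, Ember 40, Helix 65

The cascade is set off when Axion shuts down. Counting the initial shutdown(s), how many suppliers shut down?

2

Round 1 — Axion shuts down (initial).
  Prism: +90 → 90 ≥ 40
Round 2 — Prism shuts down.
  Delta: +60 → 60 < 70
  Ember: +40 → 40 < 70
  Helix: +65 → 65 < 80
No further shutdowns.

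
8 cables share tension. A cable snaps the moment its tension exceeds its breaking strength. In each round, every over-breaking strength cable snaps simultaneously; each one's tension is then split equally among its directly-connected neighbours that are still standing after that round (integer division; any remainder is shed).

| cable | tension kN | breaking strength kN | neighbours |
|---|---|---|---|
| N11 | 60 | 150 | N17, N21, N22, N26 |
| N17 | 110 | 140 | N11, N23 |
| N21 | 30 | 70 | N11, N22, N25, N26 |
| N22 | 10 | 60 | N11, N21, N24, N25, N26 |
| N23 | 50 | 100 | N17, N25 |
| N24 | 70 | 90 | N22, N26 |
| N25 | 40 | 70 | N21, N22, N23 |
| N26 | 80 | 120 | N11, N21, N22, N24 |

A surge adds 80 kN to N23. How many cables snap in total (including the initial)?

Round 1 — N23 at 130 > 100. N23 snaps.
  N23 sheds 130 kN to N17, N25: 65 each.
    N17: 110+65 = 175 > 140
    N25: 40+65 = 105 > 70
Round 2 — N17, N25 snap.
  N17 sheds 175 kN to N11: 175 each.
    N11: 60+175 = 235 > 150
  N25 sheds 105 kN to N21, N22: 52 each (1 lost).
    N21: 30+52 = 82 > 70
    N22: 10+52 = 62 > 60
Round 3 — N11, N21, N22 snap.
  N11 sheds 235 kN to N26: 235 each.
    N26: 80+235 = 315 > 120
  N21 sheds 82 kN to N26: 82 each.
    N26: 315+82 = 397 > 120
  N22 sheds 62 kN to N24, N26: 31 each.
    N24: 70+31 = 101 > 90
    N26: 397+31 = 428 > 120
Round 4 — N24, N26 snap.
  N24 sheds 101 kN: no online neighbours, lost.
  N26 sheds 428 kN: no online neighbours, lost.
No further breaks.

8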